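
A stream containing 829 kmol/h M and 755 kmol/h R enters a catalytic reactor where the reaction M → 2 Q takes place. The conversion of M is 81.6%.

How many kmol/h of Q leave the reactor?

M reacted = 0.816 × 829 = 676.5 kmol/h; ν_M = −1, so ξ = 676.5/1 = 676.5 kmol/h.
Outlet amounts (n = n₀ + ν ξ):
  M: 829 − 1(676.5) = 152.5
  Q: 0 + 2(676.5) = 1353
  R: 755 (inert)

1350 kmol/h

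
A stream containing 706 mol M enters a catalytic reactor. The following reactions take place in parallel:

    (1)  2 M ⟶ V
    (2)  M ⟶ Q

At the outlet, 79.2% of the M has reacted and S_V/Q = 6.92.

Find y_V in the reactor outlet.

0.586

Conversion of M: M consumed = 0.792 × 706 = 559.2 mol = 2ξ₁ + 1ξ₂.
Selectivity: 1ξ₁ / (1ξ₂) = 6.92 → ξ₁ = 6.92 ξ₂.
Substitute: (2·6.92 + 1) ξ₂ = 559.2 → ξ₂ = 37.68 mol, ξ₁ = 260.7 mol.
Outlet amounts (n = n₀ + Σ ν·ξ):
  M: 706 − 2(260.7) − 1(37.68) = 146.8
  V: 0 + 1(260.7) = 260.7
  Q: 0 + 1(37.68) = 37.68
Total out = 445.3 mol; y_V = 260.7 / 445.3 = 0.5856.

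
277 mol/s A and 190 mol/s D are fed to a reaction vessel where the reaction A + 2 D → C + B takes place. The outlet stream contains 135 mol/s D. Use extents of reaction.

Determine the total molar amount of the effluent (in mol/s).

For D: n = n₀ − 2ξ → 135 = 190 − 2ξ, giving ξ = 27.5 mol/s.
Outlet amounts (n = n₀ + ν ξ):
  A: 277 − 1(27.5) = 249.5
  D: 190 − 2(27.5) = 135
  C: 0 + 1(27.5) = 27.5
  B: 0 + 1(27.5) = 27.5
Total out = 249.5 + 135 + 27.5 + 27.5 = 439.5 mol/s.

440 mol/s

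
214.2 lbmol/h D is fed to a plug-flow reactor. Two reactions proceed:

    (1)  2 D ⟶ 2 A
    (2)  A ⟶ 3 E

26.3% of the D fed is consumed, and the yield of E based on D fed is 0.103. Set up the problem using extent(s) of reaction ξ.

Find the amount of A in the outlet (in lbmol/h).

49 lbmol/h

Conversion of D: D consumed = 2ξ₁ = 0.263 × 214.2 → ξ₁ = 28.17 lbmol/h.
Yield of E: 3ξ₂ / 214.2 = 0.103 → ξ₂ = 7.354 lbmol/h.
Outlet amounts (n = n₀ + Σ ν·ξ):
  D: 214.2 − 2(28.17) = 157.9
  A: 0 + 2(28.17) − 1(7.354) = 48.98
  E: 0 + 3(7.354) = 22.06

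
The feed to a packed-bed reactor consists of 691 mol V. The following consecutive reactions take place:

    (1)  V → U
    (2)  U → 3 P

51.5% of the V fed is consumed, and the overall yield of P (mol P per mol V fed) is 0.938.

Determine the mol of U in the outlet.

Conversion of V: V consumed = 1ξ₁ = 0.515 × 691 → ξ₁ = 355.9 mol.
Yield of P: 3ξ₂ / 691 = 0.938 → ξ₂ = 216.1 mol.
Outlet amounts (n = n₀ + Σ ν·ξ):
  V: 691 − 1(355.9) = 335.1
  U: 0 + 1(355.9) − 1(216.1) = 139.8
  P: 0 + 3(216.1) = 648.2

140 mol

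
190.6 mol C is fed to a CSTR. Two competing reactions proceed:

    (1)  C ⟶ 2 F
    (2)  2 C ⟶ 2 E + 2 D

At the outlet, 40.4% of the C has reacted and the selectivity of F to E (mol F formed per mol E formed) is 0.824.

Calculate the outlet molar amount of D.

54.5 mol

Conversion of C: C consumed = 0.404 × 190.6 = 77 mol = 1ξ₁ + 2ξ₂.
Selectivity: 2ξ₁ / (2ξ₂) = 0.824 → ξ₁ = 0.824 ξ₂.
Substitute: (1·0.824 + 2) ξ₂ = 77 → ξ₂ = 27.27 mol, ξ₁ = 22.47 mol.
Outlet amounts (n = n₀ + Σ ν·ξ):
  C: 190.6 − 1(22.47) − 2(27.27) = 113.6
  F: 0 + 2(22.47) = 44.94
  E: 0 + 2(27.27) = 54.53
  D: 0 + 2(27.27) = 54.53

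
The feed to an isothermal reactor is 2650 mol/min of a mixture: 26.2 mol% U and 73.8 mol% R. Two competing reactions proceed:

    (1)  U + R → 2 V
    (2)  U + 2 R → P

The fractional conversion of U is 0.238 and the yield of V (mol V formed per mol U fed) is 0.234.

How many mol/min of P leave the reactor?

Yield of V: 2ξ₁ / 694.3 = 0.234 → ξ₁ = 81.23 mol/min.
Conversion of U: 1ξ₁ + 1ξ₂ = 0.238 × 694.3 = 165.2 → ξ₂ = 84.01 mol/min.
Outlet amounts (n = n₀ + Σ ν·ξ):
  U: 694.3 − 1(81.23) − 1(84.01) = 529.1
  R: 1956 − 1(81.23) − 2(84.01) = 1706
  V: 0 + 2(81.23) = 162.5
  P: 0 + 1(84.01) = 84.01

84 mol/min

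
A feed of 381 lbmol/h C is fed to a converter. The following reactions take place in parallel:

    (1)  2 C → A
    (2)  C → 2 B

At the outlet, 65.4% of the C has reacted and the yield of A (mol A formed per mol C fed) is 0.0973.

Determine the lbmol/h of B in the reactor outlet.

350 lbmol/h

Yield of A: 1ξ₁ / 381 = 0.0973 → ξ₁ = 37.07 lbmol/h.
Conversion of C: 2ξ₁ + 1ξ₂ = 0.654 × 381 = 249.2 → ξ₂ = 175 lbmol/h.
Outlet amounts (n = n₀ + Σ ν·ξ):
  C: 381 − 2(37.07) − 1(175) = 131.8
  A: 0 + 1(37.07) = 37.07
  B: 0 + 2(175) = 350.1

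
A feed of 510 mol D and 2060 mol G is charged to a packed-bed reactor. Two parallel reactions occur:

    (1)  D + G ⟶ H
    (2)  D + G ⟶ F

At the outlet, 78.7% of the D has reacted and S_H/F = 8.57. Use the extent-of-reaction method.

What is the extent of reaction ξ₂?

Conversion of D: D consumed = 0.787 × 510 = 401.4 mol = 1ξ₁ + 1ξ₂.
Selectivity: 1ξ₁ / (1ξ₂) = 8.57 → ξ₁ = 8.57 ξ₂.
Substitute: (1·8.57 + 1) ξ₂ = 401.4 → ξ₂ = 41.94 mol, ξ₁ = 359.4 mol.
Outlet amounts (n = n₀ + Σ ν·ξ):
  D: 510 − 1(359.4) − 1(41.94) = 108.6
  G: 2060 − 1(359.4) − 1(41.94) = 1659
  H: 0 + 1(359.4) = 359.4
  F: 0 + 1(41.94) = 41.94

ξ₂ = 41.9 mol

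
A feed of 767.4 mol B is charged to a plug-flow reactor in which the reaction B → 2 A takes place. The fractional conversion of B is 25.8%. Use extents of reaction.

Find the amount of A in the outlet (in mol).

B reacted = 0.258 × 767.4 = 198 mol; ν_B = −1, so ξ = 198/1 = 198 mol.
Outlet amounts (n = n₀ + ν ξ):
  B: 767.4 − 1(198) = 569.4
  A: 0 + 2(198) = 396

396 mol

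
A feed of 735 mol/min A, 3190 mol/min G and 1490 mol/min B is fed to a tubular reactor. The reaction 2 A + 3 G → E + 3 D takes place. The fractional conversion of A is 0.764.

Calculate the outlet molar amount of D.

842 mol/min

A reacted = 0.764 × 735 = 561.5 mol/min; ν_A = −2, so ξ = 561.5/2 = 280.8 mol/min.
Outlet amounts (n = n₀ + ν ξ):
  A: 735 − 2(280.8) = 173.5
  G: 3190 − 3(280.8) = 2348
  E: 0 + 1(280.8) = 280.8
  D: 0 + 3(280.8) = 842.3
  B: 1490 (inert)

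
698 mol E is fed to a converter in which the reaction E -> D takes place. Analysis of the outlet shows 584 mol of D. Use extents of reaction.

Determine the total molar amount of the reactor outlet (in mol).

698 mol

For D: n = n₀ + 1ξ → 584 = 0 + 1ξ, giving ξ = 584 mol.
Outlet amounts (n = n₀ + ν ξ):
  E: 698 − 1(584) = 114
  D: 0 + 1(584) = 584
Total out = 114 + 584 = 698 mol.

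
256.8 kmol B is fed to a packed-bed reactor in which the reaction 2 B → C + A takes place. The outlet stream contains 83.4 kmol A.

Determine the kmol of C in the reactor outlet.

For A: n = n₀ + 1ξ → 83.4 = 0 + 1ξ, giving ξ = 83.4 kmol.
Outlet amounts (n = n₀ + ν ξ):
  B: 256.8 − 2(83.4) = 90
  C: 0 + 1(83.4) = 83.4
  A: 0 + 1(83.4) = 83.4

83.4 kmol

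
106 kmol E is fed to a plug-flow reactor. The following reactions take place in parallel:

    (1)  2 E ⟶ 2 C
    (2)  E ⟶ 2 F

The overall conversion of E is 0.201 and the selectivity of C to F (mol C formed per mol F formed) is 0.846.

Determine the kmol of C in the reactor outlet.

Conversion of E: E consumed = 0.201 × 106 = 21.31 kmol = 2ξ₁ + 1ξ₂.
Selectivity: 2ξ₁ / (2ξ₂) = 0.846 → ξ₁ = 0.846 ξ₂.
Substitute: (2·0.846 + 1) ξ₂ = 21.31 → ξ₂ = 7.915 kmol, ξ₁ = 6.696 kmol.
Outlet amounts (n = n₀ + Σ ν·ξ):
  E: 106 − 2(6.696) − 1(7.915) = 84.69
  C: 0 + 2(6.696) = 13.39
  F: 0 + 2(7.915) = 15.83

13.4 kmol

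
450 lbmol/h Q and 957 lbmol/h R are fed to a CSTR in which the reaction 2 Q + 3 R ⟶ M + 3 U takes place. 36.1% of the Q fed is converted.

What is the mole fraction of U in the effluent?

0.184

Q reacted = 0.361 × 450 = 162.4 lbmol/h; ν_Q = −2, so ξ = 162.4/2 = 81.22 lbmol/h.
Outlet amounts (n = n₀ + ν ξ):
  Q: 450 − 2(81.22) = 287.6
  R: 957 − 3(81.22) = 713.3
  M: 0 + 1(81.22) = 81.22
  U: 0 + 3(81.22) = 243.7
Total out = 1326 lbmol/h; y_U = 243.7 / 1326 = 0.1838.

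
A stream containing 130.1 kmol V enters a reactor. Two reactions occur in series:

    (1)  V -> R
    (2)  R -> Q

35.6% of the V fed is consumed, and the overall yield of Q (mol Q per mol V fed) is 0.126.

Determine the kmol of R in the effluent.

Conversion of V: V consumed = 1ξ₁ = 0.356 × 130.1 → ξ₁ = 46.32 kmol.
Yield of Q: 1ξ₂ / 130.1 = 0.126 → ξ₂ = 16.39 kmol.
Outlet amounts (n = n₀ + Σ ν·ξ):
  V: 130.1 − 1(46.32) = 83.78
  R: 0 + 1(46.32) − 1(16.39) = 29.92
  Q: 0 + 1(16.39) = 16.39

29.9 kmol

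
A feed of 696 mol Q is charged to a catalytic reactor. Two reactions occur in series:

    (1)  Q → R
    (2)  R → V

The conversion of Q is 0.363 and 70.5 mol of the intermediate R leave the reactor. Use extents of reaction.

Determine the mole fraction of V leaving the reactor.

Conversion of Q: Q consumed = 1ξ₁ = 0.363 × 696 → ξ₁ = 252.6 mol.
R balance: n_R = 0 + 1ξ₁ − 1ξ₂ = 70.5 → ξ₂ = (1·252.6 − 70.5)/1 = 182.1 mol.
Outlet amounts (n = n₀ + Σ ν·ξ):
  Q: 696 − 1(252.6) = 443.4
  R: 0 + 1(252.6) − 1(182.1) = 70.5
  V: 0 + 1(182.1) = 182.1
Total out = 696 mol; y_V = 182.1 / 696 = 0.2617.

0.262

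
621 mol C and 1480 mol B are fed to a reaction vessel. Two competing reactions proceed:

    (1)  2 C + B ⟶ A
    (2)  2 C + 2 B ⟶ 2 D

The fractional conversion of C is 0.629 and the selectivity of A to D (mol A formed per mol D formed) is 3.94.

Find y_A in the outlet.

0.101

Conversion of C: C consumed = 0.629 × 621 = 390.6 mol = 2ξ₁ + 2ξ₂.
Selectivity: 1ξ₁ / (2ξ₂) = 3.94 → ξ₁ = 7.88 ξ₂.
Substitute: (2·7.88 + 2) ξ₂ = 390.6 → ξ₂ = 21.99 mol, ξ₁ = 173.3 mol.
Outlet amounts (n = n₀ + Σ ν·ξ):
  C: 621 − 2(173.3) − 2(21.99) = 230.4
  B: 1480 − 1(173.3) − 2(21.99) = 1263
  A: 0 + 1(173.3) = 173.3
  D: 0 + 2(21.99) = 43.99
Total out = 1710 mol; y_A = 173.3 / 1710 = 0.1013.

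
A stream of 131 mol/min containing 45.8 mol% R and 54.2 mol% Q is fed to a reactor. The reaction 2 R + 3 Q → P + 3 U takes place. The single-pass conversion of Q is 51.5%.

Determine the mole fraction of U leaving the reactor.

0.308

Q reacted = 0.515 × 71 = 36.57 mol/min; ν_Q = −3, so ξ = 36.57/3 = 12.19 mol/min.
Outlet amounts (n = n₀ + ν ξ):
  R: 60 − 2(12.19) = 35.62
  Q: 71 − 3(12.19) = 34.44
  P: 0 + 1(12.19) = 12.19
  U: 0 + 3(12.19) = 36.57
Total out = 118.8 mol/min; y_U = 36.57 / 118.8 = 0.3078.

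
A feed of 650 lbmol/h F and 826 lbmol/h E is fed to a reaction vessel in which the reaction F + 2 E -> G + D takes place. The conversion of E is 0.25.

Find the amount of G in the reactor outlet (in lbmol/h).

103 lbmol/h

E reacted = 0.25 × 826 = 206.5 lbmol/h; ν_E = −2, so ξ = 206.5/2 = 103.2 lbmol/h.
Outlet amounts (n = n₀ + ν ξ):
  F: 650 − 1(103.2) = 546.8
  E: 826 − 2(103.2) = 619.5
  G: 0 + 1(103.2) = 103.2
  D: 0 + 1(103.2) = 103.2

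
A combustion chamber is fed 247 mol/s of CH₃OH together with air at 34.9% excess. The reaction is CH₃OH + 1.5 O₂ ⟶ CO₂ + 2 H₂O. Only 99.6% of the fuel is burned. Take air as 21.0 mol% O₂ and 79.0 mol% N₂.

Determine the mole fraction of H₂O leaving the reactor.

0.179

Stoichiometric O₂ = 1.5 × 247 = 370.5 mol/s; O₂ fed = 370.5 × 1.349 = 499.8 mol/s.
N₂ fed = 499.8 × 79/21 = 1880 mol/s.
Fuel reacted = 0.996 × 247 → ξ = 246 mol/s.
Outlet (n = n₀ + ν ξ):
  CH₃OH: 247 − 1(246) = 0.988
  O₂: 499.8 − 1.5(246) = 130.8
  N₂: 1880 (inert)
  CO₂: 0 + 1(246) = 246
  H₂O: 0 + 2(246) = 492
Total out = 2750 mol/s; y_H₂O = 492 / 2750 = 0.1789.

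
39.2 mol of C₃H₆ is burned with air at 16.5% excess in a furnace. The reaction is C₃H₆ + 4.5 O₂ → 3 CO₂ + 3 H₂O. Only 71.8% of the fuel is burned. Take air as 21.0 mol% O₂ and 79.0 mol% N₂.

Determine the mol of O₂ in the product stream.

Stoichiometric O₂ = 4.5 × 39.2 = 176.4 mol; O₂ fed = 176.4 × 1.165 = 205.5 mol.
N₂ fed = 205.5 × 79/21 = 773.1 mol.
Fuel reacted = 0.718 × 39.2 → ξ = 28.15 mol.
Outlet (n = n₀ + ν ξ):
  C₃H₆: 39.2 − 1(28.15) = 11.05
  O₂: 205.5 − 4.5(28.15) = 78.85
  N₂: 773.1 (inert)
  CO₂: 0 + 3(28.15) = 84.44
  H₂O: 0 + 3(28.15) = 84.44

78.9 mol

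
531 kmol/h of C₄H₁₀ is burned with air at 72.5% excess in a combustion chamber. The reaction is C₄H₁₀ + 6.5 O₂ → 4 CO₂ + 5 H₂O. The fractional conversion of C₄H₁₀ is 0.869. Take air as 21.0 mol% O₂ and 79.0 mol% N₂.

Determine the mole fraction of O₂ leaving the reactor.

Stoichiometric O₂ = 6.5 × 531 = 3452 kmol/h; O₂ fed = 3452 × 1.725 = 5954 kmol/h.
N₂ fed = 5954 × 79/21 = 22400 kmol/h.
Fuel reacted = 0.869 × 531 → ξ = 461.4 kmol/h.
Outlet (n = n₀ + ν ξ):
  C₄H₁₀: 531 − 1(461.4) = 69.56
  O₂: 5954 − 6.5(461.4) = 2954
  N₂: 22400 (inert)
  CO₂: 0 + 4(461.4) = 1846
  H₂O: 0 + 5(461.4) = 2307
Total out = 29570 kmol/h; y_O₂ = 2954 / 29570 = 0.0999.

0.0999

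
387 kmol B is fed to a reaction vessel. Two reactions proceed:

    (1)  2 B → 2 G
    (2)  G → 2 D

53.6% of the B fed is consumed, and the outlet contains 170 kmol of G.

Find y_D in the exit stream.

Conversion of B: B consumed = 2ξ₁ = 0.536 × 387 → ξ₁ = 103.7 kmol.
G balance: n_G = 0 + 2ξ₁ − 1ξ₂ = 170 → ξ₂ = (2·103.7 − 170)/1 = 37.43 kmol.
Outlet amounts (n = n₀ + Σ ν·ξ):
  B: 387 − 2(103.7) = 179.6
  G: 0 + 2(103.7) − 1(37.43) = 170
  D: 0 + 2(37.43) = 74.86
Total out = 424.4 kmol; y_D = 74.86 / 424.4 = 0.1764.

0.176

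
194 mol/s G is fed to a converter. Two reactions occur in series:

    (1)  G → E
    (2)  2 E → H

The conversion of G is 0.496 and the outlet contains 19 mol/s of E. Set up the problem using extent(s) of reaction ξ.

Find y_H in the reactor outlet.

Conversion of G: G consumed = 1ξ₁ = 0.496 × 194 → ξ₁ = 96.22 mol/s.
E balance: n_E = 0 + 1ξ₁ − 2ξ₂ = 19 → ξ₂ = (1·96.22 − 19)/2 = 38.61 mol/s.
Outlet amounts (n = n₀ + Σ ν·ξ):
  G: 194 − 1(96.22) = 97.78
  E: 0 + 1(96.22) − 2(38.61) = 19
  H: 0 + 1(38.61) = 38.61
Total out = 155.4 mol/s; y_H = 38.61 / 155.4 = 0.2485.

0.248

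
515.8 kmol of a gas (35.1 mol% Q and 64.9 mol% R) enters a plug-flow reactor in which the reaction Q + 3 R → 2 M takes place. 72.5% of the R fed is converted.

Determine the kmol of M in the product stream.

162 kmol

R reacted = 0.725 × 334.8 = 242.7 kmol; ν_R = −3, so ξ = 242.7/3 = 80.9 kmol.
Outlet amounts (n = n₀ + ν ξ):
  Q: 181 − 1(80.9) = 100.1
  R: 334.8 − 3(80.9) = 92.06
  M: 0 + 2(80.9) = 161.8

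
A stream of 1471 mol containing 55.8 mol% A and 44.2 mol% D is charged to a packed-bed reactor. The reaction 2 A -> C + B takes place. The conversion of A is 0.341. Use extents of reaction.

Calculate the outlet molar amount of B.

A reacted = 0.341 × 820.8 = 279.9 mol; ν_A = −2, so ξ = 279.9/2 = 139.9 mol.
Outlet amounts (n = n₀ + ν ξ):
  A: 820.8 − 2(139.9) = 540.9
  C: 0 + 1(139.9) = 139.9
  B: 0 + 1(139.9) = 139.9
  D: 650.2 (inert)

140 mol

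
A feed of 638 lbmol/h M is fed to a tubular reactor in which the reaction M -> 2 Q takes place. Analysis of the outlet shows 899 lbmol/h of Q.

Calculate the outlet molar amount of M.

188 lbmol/h

For Q: n = n₀ + 2ξ → 899 = 0 + 2ξ, giving ξ = 449.5 lbmol/h.
Outlet amounts (n = n₀ + ν ξ):
  M: 638 − 1(449.5) = 188.5
  Q: 0 + 2(449.5) = 899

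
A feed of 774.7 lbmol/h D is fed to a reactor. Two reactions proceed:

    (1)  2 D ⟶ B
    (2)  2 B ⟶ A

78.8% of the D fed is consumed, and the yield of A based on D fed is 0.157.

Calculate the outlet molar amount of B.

62 lbmol/h

Conversion of D: D consumed = 2ξ₁ = 0.788 × 774.7 → ξ₁ = 305.2 lbmol/h.
Yield of A: 1ξ₂ / 774.7 = 0.157 → ξ₂ = 121.6 lbmol/h.
Outlet amounts (n = n₀ + Σ ν·ξ):
  D: 774.7 − 2(305.2) = 164.2
  B: 0 + 1(305.2) − 2(121.6) = 61.98
  A: 0 + 1(121.6) = 121.6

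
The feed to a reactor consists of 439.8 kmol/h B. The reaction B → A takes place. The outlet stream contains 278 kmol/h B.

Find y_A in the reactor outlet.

For B: n = n₀ − 1ξ → 278 = 439.8 − 1ξ, giving ξ = 161.8 kmol/h.
Outlet amounts (n = n₀ + ν ξ):
  B: 439.8 − 1(161.8) = 278
  A: 0 + 1(161.8) = 161.8
Total out = 439.8 kmol/h; y_A = 161.8 / 439.8 = 0.3679.

0.368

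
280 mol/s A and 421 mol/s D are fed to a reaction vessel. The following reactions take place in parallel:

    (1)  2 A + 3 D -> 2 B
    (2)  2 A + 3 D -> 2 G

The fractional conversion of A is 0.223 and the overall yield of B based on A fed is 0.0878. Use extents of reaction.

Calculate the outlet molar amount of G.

37.9 mol/s

Yield of B: 2ξ₁ / 280 = 0.0878 → ξ₁ = 12.29 mol/s.
Conversion of A: 2ξ₁ + 2ξ₂ = 0.223 × 280 = 62.44 → ξ₂ = 18.93 mol/s.
Outlet amounts (n = n₀ + Σ ν·ξ):
  A: 280 − 2(12.29) − 2(18.93) = 217.6
  D: 421 − 3(12.29) − 3(18.93) = 327.3
  B: 0 + 2(12.29) = 24.58
  G: 0 + 2(18.93) = 37.86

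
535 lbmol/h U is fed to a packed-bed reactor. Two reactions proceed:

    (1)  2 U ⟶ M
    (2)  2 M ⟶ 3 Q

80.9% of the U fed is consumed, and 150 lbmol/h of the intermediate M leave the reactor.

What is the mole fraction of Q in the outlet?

Conversion of U: U consumed = 2ξ₁ = 0.809 × 535 → ξ₁ = 216.4 lbmol/h.
M balance: n_M = 0 + 1ξ₁ − 2ξ₂ = 150 → ξ₂ = (1·216.4 − 150)/2 = 33.2 lbmol/h.
Outlet amounts (n = n₀ + Σ ν·ξ):
  U: 535 − 2(216.4) = 102.2
  M: 0 + 1(216.4) − 2(33.2) = 150
  Q: 0 + 3(33.2) = 99.61
Total out = 351.8 lbmol/h; y_Q = 99.61 / 351.8 = 0.2832.

0.283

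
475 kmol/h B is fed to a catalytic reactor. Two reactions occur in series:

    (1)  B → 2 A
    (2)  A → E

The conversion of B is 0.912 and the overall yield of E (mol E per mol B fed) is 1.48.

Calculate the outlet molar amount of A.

163 kmol/h

Conversion of B: B consumed = 1ξ₁ = 0.912 × 475 → ξ₁ = 433.2 kmol/h.
Yield of E: 1ξ₂ / 475 = 1.48 → ξ₂ = 703 kmol/h.
Outlet amounts (n = n₀ + Σ ν·ξ):
  B: 475 − 1(433.2) = 41.8
  A: 0 + 2(433.2) − 1(703) = 163.4
  E: 0 + 1(703) = 703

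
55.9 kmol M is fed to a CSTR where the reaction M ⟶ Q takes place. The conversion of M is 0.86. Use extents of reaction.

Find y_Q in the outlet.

0.86

M reacted = 0.86 × 55.9 = 48.07 kmol; ν_M = −1, so ξ = 48.07/1 = 48.07 kmol.
Outlet amounts (n = n₀ + ν ξ):
  M: 55.9 − 1(48.07) = 7.826
  Q: 0 + 1(48.07) = 48.07
Total out = 55.9 kmol; y_Q = 48.07 / 55.9 = 0.86.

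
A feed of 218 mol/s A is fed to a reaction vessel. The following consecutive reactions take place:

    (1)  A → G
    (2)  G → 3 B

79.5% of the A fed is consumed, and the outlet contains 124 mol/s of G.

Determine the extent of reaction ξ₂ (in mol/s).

ξ₂ = 49.3 mol/s

Conversion of A: A consumed = 1ξ₁ = 0.795 × 218 → ξ₁ = 173.3 mol/s.
G balance: n_G = 0 + 1ξ₁ − 1ξ₂ = 124 → ξ₂ = (1·173.3 − 124)/1 = 49.31 mol/s.
Outlet amounts (n = n₀ + Σ ν·ξ):
  A: 218 − 1(173.3) = 44.69
  G: 0 + 1(173.3) − 1(49.31) = 124
  B: 0 + 3(49.31) = 147.9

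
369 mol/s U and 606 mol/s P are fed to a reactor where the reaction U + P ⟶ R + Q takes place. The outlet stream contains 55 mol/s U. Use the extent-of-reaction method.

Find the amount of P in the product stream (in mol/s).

For U: n = n₀ − 1ξ → 55 = 369 − 1ξ, giving ξ = 314 mol/s.
Outlet amounts (n = n₀ + ν ξ):
  U: 369 − 1(314) = 55
  P: 606 − 1(314) = 292
  R: 0 + 1(314) = 314
  Q: 0 + 1(314) = 314

292 mol/s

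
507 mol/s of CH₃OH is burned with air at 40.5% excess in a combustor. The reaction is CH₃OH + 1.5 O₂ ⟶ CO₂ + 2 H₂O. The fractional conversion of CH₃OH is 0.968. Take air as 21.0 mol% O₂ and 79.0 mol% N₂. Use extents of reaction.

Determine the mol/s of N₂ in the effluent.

Stoichiometric O₂ = 1.5 × 507 = 760.5 mol/s; O₂ fed = 760.5 × 1.405 = 1069 mol/s.
N₂ fed = 1069 × 79/21 = 4020 mol/s.
Fuel reacted = 0.968 × 507 → ξ = 490.8 mol/s.
Outlet (n = n₀ + ν ξ):
  CH₃OH: 507 − 1(490.8) = 16.22
  O₂: 1069 − 1.5(490.8) = 332.3
  N₂: 4020 (inert)
  CO₂: 0 + 1(490.8) = 490.8
  H₂O: 0 + 2(490.8) = 981.6

4020 mol/s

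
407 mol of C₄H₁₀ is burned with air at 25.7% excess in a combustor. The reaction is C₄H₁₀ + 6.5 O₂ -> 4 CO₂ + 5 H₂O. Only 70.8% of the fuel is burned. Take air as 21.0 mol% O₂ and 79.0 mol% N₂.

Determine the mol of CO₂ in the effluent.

1150 mol

Stoichiometric O₂ = 6.5 × 407 = 2646 mol; O₂ fed = 2646 × 1.257 = 3325 mol.
N₂ fed = 3325 × 79/21 = 12510 mol.
Fuel reacted = 0.708 × 407 → ξ = 288.2 mol.
Outlet (n = n₀ + ν ξ):
  C₄H₁₀: 407 − 1(288.2) = 118.8
  O₂: 3325 − 6.5(288.2) = 1452
  N₂: 12510 (inert)
  CO₂: 0 + 4(288.2) = 1153
  H₂O: 0 + 5(288.2) = 1441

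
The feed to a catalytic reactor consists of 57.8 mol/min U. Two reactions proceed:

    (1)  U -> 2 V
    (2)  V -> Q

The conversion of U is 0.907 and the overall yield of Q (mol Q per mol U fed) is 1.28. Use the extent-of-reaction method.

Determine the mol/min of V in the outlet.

Conversion of U: U consumed = 1ξ₁ = 0.907 × 57.8 → ξ₁ = 52.42 mol/min.
Yield of Q: 1ξ₂ / 57.8 = 1.28 → ξ₂ = 73.98 mol/min.
Outlet amounts (n = n₀ + Σ ν·ξ):
  U: 57.8 − 1(52.42) = 5.375
  V: 0 + 2(52.42) − 1(73.98) = 30.87
  Q: 0 + 1(73.98) = 73.98

30.9 mol/min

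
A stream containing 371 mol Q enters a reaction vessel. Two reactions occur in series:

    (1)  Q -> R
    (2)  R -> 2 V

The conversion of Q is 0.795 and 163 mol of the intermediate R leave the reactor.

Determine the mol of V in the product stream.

264 mol

Conversion of Q: Q consumed = 1ξ₁ = 0.795 × 371 → ξ₁ = 294.9 mol.
R balance: n_R = 0 + 1ξ₁ − 1ξ₂ = 163 → ξ₂ = (1·294.9 − 163)/1 = 131.9 mol.
Outlet amounts (n = n₀ + Σ ν·ξ):
  Q: 371 − 1(294.9) = 76.06
  R: 0 + 1(294.9) − 1(131.9) = 163
  V: 0 + 2(131.9) = 263.9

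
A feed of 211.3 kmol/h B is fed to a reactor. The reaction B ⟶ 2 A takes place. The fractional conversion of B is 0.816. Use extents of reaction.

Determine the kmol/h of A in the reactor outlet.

345 kmol/h

B reacted = 0.816 × 211.3 = 172.4 kmol/h; ν_B = −1, so ξ = 172.4/1 = 172.4 kmol/h.
Outlet amounts (n = n₀ + ν ξ):
  B: 211.3 − 1(172.4) = 38.88
  A: 0 + 2(172.4) = 344.8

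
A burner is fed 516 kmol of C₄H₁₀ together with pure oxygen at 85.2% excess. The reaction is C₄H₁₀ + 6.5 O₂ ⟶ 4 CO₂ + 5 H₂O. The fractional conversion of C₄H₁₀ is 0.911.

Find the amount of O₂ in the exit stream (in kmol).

Stoichiometric O₂ = 6.5 × 516 = 3354 kmol; O₂ fed = 3354 × 1.852 = 6212 kmol.
Fuel reacted = 0.911 × 516 → ξ = 470.1 kmol.
Outlet (n = n₀ + ν ξ):
  C₄H₁₀: 516 − 1(470.1) = 45.92
  O₂: 6212 − 6.5(470.1) = 3156
  CO₂: 0 + 4(470.1) = 1880
  H₂O: 0 + 5(470.1) = 2350

3160 kmol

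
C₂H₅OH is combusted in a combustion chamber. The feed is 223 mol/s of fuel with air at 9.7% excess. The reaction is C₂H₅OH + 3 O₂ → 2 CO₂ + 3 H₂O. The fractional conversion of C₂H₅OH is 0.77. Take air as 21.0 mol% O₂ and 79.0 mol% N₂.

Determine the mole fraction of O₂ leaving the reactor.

0.0562

Stoichiometric O₂ = 3 × 223 = 669 mol/s; O₂ fed = 669 × 1.097 = 733.9 mol/s.
N₂ fed = 733.9 × 79/21 = 2761 mol/s.
Fuel reacted = 0.77 × 223 → ξ = 171.7 mol/s.
Outlet (n = n₀ + ν ξ):
  C₂H₅OH: 223 − 1(171.7) = 51.29
  O₂: 733.9 − 3(171.7) = 218.8
  N₂: 2761 (inert)
  CO₂: 0 + 2(171.7) = 343.4
  H₂O: 0 + 3(171.7) = 515.1
Total out = 3889 mol/s; y_O₂ = 218.8 / 3889 = 0.05625.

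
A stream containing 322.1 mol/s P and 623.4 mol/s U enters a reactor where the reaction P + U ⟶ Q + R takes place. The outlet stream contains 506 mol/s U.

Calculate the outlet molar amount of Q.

For U: n = n₀ − 1ξ → 506 = 623.4 − 1ξ, giving ξ = 117.4 mol/s.
Outlet amounts (n = n₀ + ν ξ):
  P: 322.1 − 1(117.4) = 204.7
  U: 623.4 − 1(117.4) = 506
  Q: 0 + 1(117.4) = 117.4
  R: 0 + 1(117.4) = 117.4

117 mol/s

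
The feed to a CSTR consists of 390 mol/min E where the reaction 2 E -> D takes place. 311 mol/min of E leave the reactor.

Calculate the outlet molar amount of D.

For E: n = n₀ − 2ξ → 311 = 390 − 2ξ, giving ξ = 39.5 mol/min.
Outlet amounts (n = n₀ + ν ξ):
  E: 390 − 2(39.5) = 311
  D: 0 + 1(39.5) = 39.5

39.5 mol/min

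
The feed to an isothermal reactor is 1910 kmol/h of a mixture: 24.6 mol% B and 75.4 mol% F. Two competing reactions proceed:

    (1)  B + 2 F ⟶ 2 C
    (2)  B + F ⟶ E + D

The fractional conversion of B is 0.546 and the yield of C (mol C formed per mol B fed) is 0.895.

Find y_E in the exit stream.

0.0272

Yield of C: 2ξ₁ / 469.9 = 0.895 → ξ₁ = 210.3 kmol/h.
Conversion of B: 1ξ₁ + 1ξ₂ = 0.546 × 469.9 = 256.5 → ξ₂ = 46.28 kmol/h.
Outlet amounts (n = n₀ + Σ ν·ξ):
  B: 469.9 − 1(210.3) − 1(46.28) = 213.3
  F: 1440 − 2(210.3) − 1(46.28) = 973.3
  C: 0 + 2(210.3) = 420.5
  E: 0 + 1(46.28) = 46.28
  D: 0 + 1(46.28) = 46.28
Total out = 1700 kmol/h; y_E = 46.28 / 1700 = 0.02723.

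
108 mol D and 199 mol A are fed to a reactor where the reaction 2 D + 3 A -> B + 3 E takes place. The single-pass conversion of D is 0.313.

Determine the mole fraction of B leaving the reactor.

0.0583

D reacted = 0.313 × 108 = 33.8 mol; ν_D = −2, so ξ = 33.8/2 = 16.9 mol.
Outlet amounts (n = n₀ + ν ξ):
  D: 108 − 2(16.9) = 74.2
  A: 199 − 3(16.9) = 148.3
  B: 0 + 1(16.9) = 16.9
  E: 0 + 3(16.9) = 50.71
Total out = 290.1 mol; y_B = 16.9 / 290.1 = 0.05826.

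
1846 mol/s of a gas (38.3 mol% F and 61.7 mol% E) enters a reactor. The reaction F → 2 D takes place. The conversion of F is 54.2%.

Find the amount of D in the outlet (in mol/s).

F reacted = 0.542 × 707 = 383.2 mol/s; ν_F = −1, so ξ = 383.2/1 = 383.2 mol/s.
Outlet amounts (n = n₀ + ν ξ):
  F: 707 − 1(383.2) = 323.8
  D: 0 + 2(383.2) = 766.4
  E: 1139 (inert)

766 mol/s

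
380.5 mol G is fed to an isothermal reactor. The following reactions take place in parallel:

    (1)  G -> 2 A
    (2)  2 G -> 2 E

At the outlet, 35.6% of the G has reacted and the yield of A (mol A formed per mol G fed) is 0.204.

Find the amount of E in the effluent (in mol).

96.6 mol

Yield of A: 2ξ₁ / 380.5 = 0.204 → ξ₁ = 38.81 mol.
Conversion of G: 1ξ₁ + 2ξ₂ = 0.356 × 380.5 = 135.5 → ξ₂ = 48.32 mol.
Outlet amounts (n = n₀ + Σ ν·ξ):
  G: 380.5 − 1(38.81) − 2(48.32) = 245
  A: 0 + 2(38.81) = 77.62
  E: 0 + 2(48.32) = 96.65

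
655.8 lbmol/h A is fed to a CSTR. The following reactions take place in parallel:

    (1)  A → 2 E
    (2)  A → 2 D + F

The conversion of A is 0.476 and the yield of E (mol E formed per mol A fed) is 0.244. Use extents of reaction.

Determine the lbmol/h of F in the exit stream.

232 lbmol/h

Yield of E: 2ξ₁ / 655.8 = 0.244 → ξ₁ = 80.01 lbmol/h.
Conversion of A: 1ξ₁ + 1ξ₂ = 0.476 × 655.8 = 312.2 → ξ₂ = 232.2 lbmol/h.
Outlet amounts (n = n₀ + Σ ν·ξ):
  A: 655.8 − 1(80.01) − 1(232.2) = 343.6
  E: 0 + 2(80.01) = 160
  D: 0 + 2(232.2) = 464.3
  F: 0 + 1(232.2) = 232.2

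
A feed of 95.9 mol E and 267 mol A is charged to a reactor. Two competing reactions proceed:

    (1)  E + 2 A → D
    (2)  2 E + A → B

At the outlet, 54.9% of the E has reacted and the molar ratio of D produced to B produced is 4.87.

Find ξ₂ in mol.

ξ₂ = 7.66 mol

Conversion of E: E consumed = 0.549 × 95.9 = 52.65 mol = 1ξ₁ + 2ξ₂.
Selectivity: 1ξ₁ / (1ξ₂) = 4.87 → ξ₁ = 4.87 ξ₂.
Substitute: (1·4.87 + 2) ξ₂ = 52.65 → ξ₂ = 7.664 mol, ξ₁ = 37.32 mol.
Outlet amounts (n = n₀ + Σ ν·ξ):
  E: 95.9 − 1(37.32) − 2(7.664) = 43.25
  A: 267 − 2(37.32) − 1(7.664) = 184.7
  D: 0 + 1(37.32) = 37.32
  B: 0 + 1(7.664) = 7.664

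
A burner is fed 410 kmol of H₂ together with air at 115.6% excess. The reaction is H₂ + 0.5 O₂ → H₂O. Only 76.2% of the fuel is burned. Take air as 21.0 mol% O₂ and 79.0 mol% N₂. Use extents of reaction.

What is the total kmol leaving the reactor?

Stoichiometric O₂ = 0.5 × 410 = 205 kmol; O₂ fed = 205 × 2.156 = 442 kmol.
N₂ fed = 442 × 79/21 = 1663 kmol.
Fuel reacted = 0.762 × 410 → ξ = 312.4 kmol.
Outlet (n = n₀ + ν ξ):
  H₂: 410 − 1(312.4) = 97.58
  O₂: 442 − 0.5(312.4) = 285.8
  N₂: 1663 (inert)
  H₂O: 0 + 1(312.4) = 312.4
Total out = 97.58 + 285.8 + 1663 + 312.4 = 2358 kmol.

2360 kmol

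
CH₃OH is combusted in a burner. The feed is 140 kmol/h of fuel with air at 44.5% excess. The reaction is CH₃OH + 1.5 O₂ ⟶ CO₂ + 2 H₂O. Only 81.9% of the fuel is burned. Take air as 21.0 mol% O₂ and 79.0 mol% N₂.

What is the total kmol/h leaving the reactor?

1640 kmol/h

Stoichiometric O₂ = 1.5 × 140 = 210 kmol/h; O₂ fed = 210 × 1.445 = 303.4 kmol/h.
N₂ fed = 303.4 × 79/21 = 1142 kmol/h.
Fuel reacted = 0.819 × 140 → ξ = 114.7 kmol/h.
Outlet (n = n₀ + ν ξ):
  CH₃OH: 140 − 1(114.7) = 25.34
  O₂: 303.4 − 1.5(114.7) = 131.5
  N₂: 1142 (inert)
  CO₂: 0 + 1(114.7) = 114.7
  H₂O: 0 + 2(114.7) = 229.3
Total out = 25.34 + 131.5 + 1142 + 114.7 + 229.3 = 1642 kmol/h.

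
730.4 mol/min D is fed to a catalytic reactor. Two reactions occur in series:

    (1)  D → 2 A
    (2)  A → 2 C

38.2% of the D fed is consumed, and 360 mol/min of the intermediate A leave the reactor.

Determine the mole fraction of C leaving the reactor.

Conversion of D: D consumed = 1ξ₁ = 0.382 × 730.4 → ξ₁ = 279 mol/min.
A balance: n_A = 0 + 2ξ₁ − 1ξ₂ = 360 → ξ₂ = (2·279 − 360)/1 = 198 mol/min.
Outlet amounts (n = n₀ + Σ ν·ξ):
  D: 730.4 − 1(279) = 451.4
  A: 0 + 2(279) − 1(198) = 360
  C: 0 + 2(198) = 396.1
Total out = 1207 mol/min; y_C = 396.1 / 1207 = 0.328.

0.328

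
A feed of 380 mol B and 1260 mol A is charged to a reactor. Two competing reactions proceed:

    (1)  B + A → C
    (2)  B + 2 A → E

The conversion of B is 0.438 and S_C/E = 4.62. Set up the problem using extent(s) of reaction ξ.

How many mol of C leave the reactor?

Conversion of B: B consumed = 0.438 × 380 = 166.4 mol = 1ξ₁ + 1ξ₂.
Selectivity: 1ξ₁ / (1ξ₂) = 4.62 → ξ₁ = 4.62 ξ₂.
Substitute: (1·4.62 + 1) ξ₂ = 166.4 → ξ₂ = 29.62 mol, ξ₁ = 136.8 mol.
Outlet amounts (n = n₀ + Σ ν·ξ):
  B: 380 − 1(136.8) − 1(29.62) = 213.6
  A: 1260 − 1(136.8) − 2(29.62) = 1064
  C: 0 + 1(136.8) = 136.8
  E: 0 + 1(29.62) = 29.62

137 mol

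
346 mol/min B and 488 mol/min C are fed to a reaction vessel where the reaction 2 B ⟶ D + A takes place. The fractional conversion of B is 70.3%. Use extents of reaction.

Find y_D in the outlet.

B reacted = 0.703 × 346 = 243.2 mol/min; ν_B = −2, so ξ = 243.2/2 = 121.6 mol/min.
Outlet amounts (n = n₀ + ν ξ):
  B: 346 − 2(121.6) = 102.8
  D: 0 + 1(121.6) = 121.6
  A: 0 + 1(121.6) = 121.6
  C: 488 (inert)
Total out = 834 mol/min; y_D = 121.6 / 834 = 0.1458.

0.146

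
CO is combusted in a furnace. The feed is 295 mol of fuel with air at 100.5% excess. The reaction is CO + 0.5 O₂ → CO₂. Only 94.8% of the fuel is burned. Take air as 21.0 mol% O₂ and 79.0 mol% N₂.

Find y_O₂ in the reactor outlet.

0.0997

Stoichiometric O₂ = 0.5 × 295 = 147.5 mol; O₂ fed = 147.5 × 2.005 = 295.7 mol.
N₂ fed = 295.7 × 79/21 = 1113 mol.
Fuel reacted = 0.948 × 295 → ξ = 279.7 mol.
Outlet (n = n₀ + ν ξ):
  CO: 295 − 1(279.7) = 15.34
  O₂: 295.7 − 0.5(279.7) = 155.9
  N₂: 1113 (inert)
  CO₂: 0 + 1(279.7) = 279.7
Total out = 1563 mol; y_O₂ = 155.9 / 1563 = 0.09972.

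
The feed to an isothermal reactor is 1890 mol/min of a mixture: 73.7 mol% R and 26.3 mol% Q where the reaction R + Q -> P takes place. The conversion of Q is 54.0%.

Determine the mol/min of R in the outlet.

Q reacted = 0.54 × 497.1 = 268.4 mol/min; ν_Q = −1, so ξ = 268.4/1 = 268.4 mol/min.
Outlet amounts (n = n₀ + ν ξ):
  R: 1393 − 1(268.4) = 1125
  Q: 497.1 − 1(268.4) = 228.7
  P: 0 + 1(268.4) = 268.4

1120 mol/min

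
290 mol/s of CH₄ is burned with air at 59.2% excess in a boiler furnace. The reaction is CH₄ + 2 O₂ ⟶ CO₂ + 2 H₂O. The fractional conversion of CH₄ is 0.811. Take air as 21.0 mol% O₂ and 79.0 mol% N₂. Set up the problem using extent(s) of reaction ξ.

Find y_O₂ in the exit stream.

Stoichiometric O₂ = 2 × 290 = 580 mol/s; O₂ fed = 580 × 1.592 = 923.4 mol/s.
N₂ fed = 923.4 × 79/21 = 3474 mol/s.
Fuel reacted = 0.811 × 290 → ξ = 235.2 mol/s.
Outlet (n = n₀ + ν ξ):
  CH₄: 290 − 1(235.2) = 54.81
  O₂: 923.4 − 2(235.2) = 453
  N₂: 3474 (inert)
  CO₂: 0 + 1(235.2) = 235.2
  H₂O: 0 + 2(235.2) = 470.4
Total out = 4687 mol/s; y_O₂ = 453 / 4687 = 0.09665.

0.0966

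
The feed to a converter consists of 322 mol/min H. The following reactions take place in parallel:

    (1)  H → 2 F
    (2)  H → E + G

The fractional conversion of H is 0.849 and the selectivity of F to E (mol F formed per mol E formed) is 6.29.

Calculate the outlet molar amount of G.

66 mol/min

Conversion of H: H consumed = 0.849 × 322 = 273.4 mol/min = 1ξ₁ + 1ξ₂.
Selectivity: 2ξ₁ / (1ξ₂) = 6.29 → ξ₁ = 3.145 ξ₂.
Substitute: (1·3.145 + 1) ξ₂ = 273.4 → ξ₂ = 65.95 mol/min, ξ₁ = 207.4 mol/min.
Outlet amounts (n = n₀ + Σ ν·ξ):
  H: 322 − 1(207.4) − 1(65.95) = 48.62
  F: 0 + 2(207.4) = 414.8
  E: 0 + 1(65.95) = 65.95
  G: 0 + 1(65.95) = 65.95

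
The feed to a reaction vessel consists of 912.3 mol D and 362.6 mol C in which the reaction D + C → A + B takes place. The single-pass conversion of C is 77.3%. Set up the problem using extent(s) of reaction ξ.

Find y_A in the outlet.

0.22

C reacted = 0.773 × 362.6 = 280.3 mol; ν_C = −1, so ξ = 280.3/1 = 280.3 mol.
Outlet amounts (n = n₀ + ν ξ):
  D: 912.3 − 1(280.3) = 632
  C: 362.6 − 1(280.3) = 82.31
  A: 0 + 1(280.3) = 280.3
  B: 0 + 1(280.3) = 280.3
Total out = 1275 mol; y_A = 280.3 / 1275 = 0.2199.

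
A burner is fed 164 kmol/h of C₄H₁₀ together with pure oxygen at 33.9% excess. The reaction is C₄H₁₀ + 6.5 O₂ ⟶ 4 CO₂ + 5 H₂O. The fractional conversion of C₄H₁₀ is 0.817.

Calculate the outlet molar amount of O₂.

556 kmol/h

Stoichiometric O₂ = 6.5 × 164 = 1066 kmol/h; O₂ fed = 1066 × 1.339 = 1427 kmol/h.
Fuel reacted = 0.817 × 164 → ξ = 134 kmol/h.
Outlet (n = n₀ + ν ξ):
  C₄H₁₀: 164 − 1(134) = 30.01
  O₂: 1427 − 6.5(134) = 556.5
  CO₂: 0 + 4(134) = 536
  H₂O: 0 + 5(134) = 669.9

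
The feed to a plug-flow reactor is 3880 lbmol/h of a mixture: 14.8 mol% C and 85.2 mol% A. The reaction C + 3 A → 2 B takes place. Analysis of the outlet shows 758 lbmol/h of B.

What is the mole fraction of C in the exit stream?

For B: n = n₀ + 2ξ → 758 = 0 + 2ξ, giving ξ = 379 lbmol/h.
Outlet amounts (n = n₀ + ν ξ):
  C: 574.2 − 1(379) = 195.2
  A: 3306 − 3(379) = 2169
  B: 0 + 2(379) = 758
Total out = 3122 lbmol/h; y_C = 195.2 / 3122 = 0.06254.

0.0625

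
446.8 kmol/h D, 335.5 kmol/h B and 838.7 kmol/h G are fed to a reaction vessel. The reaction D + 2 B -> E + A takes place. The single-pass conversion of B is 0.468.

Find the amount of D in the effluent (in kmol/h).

368 kmol/h

B reacted = 0.468 × 335.5 = 157 kmol/h; ν_B = −2, so ξ = 157/2 = 78.51 kmol/h.
Outlet amounts (n = n₀ + ν ξ):
  D: 446.8 − 1(78.51) = 368.3
  B: 335.5 − 2(78.51) = 178.5
  E: 0 + 1(78.51) = 78.51
  A: 0 + 1(78.51) = 78.51
  G: 838.7 (inert)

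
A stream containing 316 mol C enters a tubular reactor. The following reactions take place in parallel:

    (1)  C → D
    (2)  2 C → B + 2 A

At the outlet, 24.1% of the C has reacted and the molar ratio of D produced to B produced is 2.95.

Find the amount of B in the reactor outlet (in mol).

Conversion of C: C consumed = 0.241 × 316 = 76.16 mol = 1ξ₁ + 2ξ₂.
Selectivity: 1ξ₁ / (1ξ₂) = 2.95 → ξ₁ = 2.95 ξ₂.
Substitute: (1·2.95 + 2) ξ₂ = 76.16 → ξ₂ = 15.39 mol, ξ₁ = 45.39 mol.
Outlet amounts (n = n₀ + Σ ν·ξ):
  C: 316 − 1(45.39) − 2(15.39) = 239.8
  D: 0 + 1(45.39) = 45.39
  B: 0 + 1(15.39) = 15.39
  A: 0 + 2(15.39) = 30.77

15.4 mol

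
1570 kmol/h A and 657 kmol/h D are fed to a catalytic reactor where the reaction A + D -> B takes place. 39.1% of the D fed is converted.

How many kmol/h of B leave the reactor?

257 kmol/h

D reacted = 0.391 × 657 = 256.9 kmol/h; ν_D = −1, so ξ = 256.9/1 = 256.9 kmol/h.
Outlet amounts (n = n₀ + ν ξ):
  A: 1570 − 1(256.9) = 1313
  D: 657 − 1(256.9) = 400.1
  B: 0 + 1(256.9) = 256.9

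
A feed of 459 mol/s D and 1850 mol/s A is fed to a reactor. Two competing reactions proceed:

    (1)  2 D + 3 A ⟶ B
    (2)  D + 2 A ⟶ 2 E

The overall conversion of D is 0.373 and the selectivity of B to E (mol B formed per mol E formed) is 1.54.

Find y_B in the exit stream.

0.037

Conversion of D: D consumed = 0.373 × 459 = 171.2 mol/s = 2ξ₁ + 1ξ₂.
Selectivity: 1ξ₁ / (2ξ₂) = 1.54 → ξ₁ = 3.08 ξ₂.
Substitute: (2·3.08 + 1) ξ₂ = 171.2 → ξ₂ = 23.91 mol/s, ξ₁ = 73.65 mol/s.
Outlet amounts (n = n₀ + Σ ν·ξ):
  D: 459 − 2(73.65) − 1(23.91) = 287.8
  A: 1850 − 3(73.65) − 2(23.91) = 1581
  B: 0 + 1(73.65) = 73.65
  E: 0 + 2(23.91) = 47.82
Total out = 1990 mol/s; y_B = 73.65 / 1990 = 0.037.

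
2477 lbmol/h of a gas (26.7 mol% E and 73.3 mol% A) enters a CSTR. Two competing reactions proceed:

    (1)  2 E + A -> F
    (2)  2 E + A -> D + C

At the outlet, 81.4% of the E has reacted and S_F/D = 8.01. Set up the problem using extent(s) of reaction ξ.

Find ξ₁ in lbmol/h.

ξ₁ = 239 lbmol/h

Conversion of E: E consumed = 0.814 × 661.4 = 538.3 lbmol/h = 2ξ₁ + 2ξ₂.
Selectivity: 1ξ₁ / (1ξ₂) = 8.01 → ξ₁ = 8.01 ξ₂.
Substitute: (2·8.01 + 2) ξ₂ = 538.3 → ξ₂ = 29.87 lbmol/h, ξ₁ = 239.3 lbmol/h.
Outlet amounts (n = n₀ + Σ ν·ξ):
  E: 661.4 − 2(239.3) − 2(29.87) = 123
  A: 1816 − 1(239.3) − 1(29.87) = 1546
  F: 0 + 1(239.3) = 239.3
  D: 0 + 1(29.87) = 29.87
  C: 0 + 1(29.87) = 29.87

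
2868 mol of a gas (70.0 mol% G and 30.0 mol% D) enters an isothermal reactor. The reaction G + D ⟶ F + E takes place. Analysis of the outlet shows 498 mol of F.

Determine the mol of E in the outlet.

For F: n = n₀ + 1ξ → 498 = 0 + 1ξ, giving ξ = 498 mol.
Outlet amounts (n = n₀ + ν ξ):
  G: 2008 − 1(498) = 1510
  D: 860.4 − 1(498) = 362.4
  F: 0 + 1(498) = 498
  E: 0 + 1(498) = 498

498 mol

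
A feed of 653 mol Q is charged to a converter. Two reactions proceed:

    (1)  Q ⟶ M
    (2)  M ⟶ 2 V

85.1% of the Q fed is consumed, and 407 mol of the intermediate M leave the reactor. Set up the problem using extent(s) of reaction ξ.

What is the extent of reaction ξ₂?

ξ₂ = 149 mol

Conversion of Q: Q consumed = 1ξ₁ = 0.851 × 653 → ξ₁ = 555.7 mol.
M balance: n_M = 0 + 1ξ₁ − 1ξ₂ = 407 → ξ₂ = (1·555.7 − 407)/1 = 148.7 mol.
Outlet amounts (n = n₀ + Σ ν·ξ):
  Q: 653 − 1(555.7) = 97.3
  M: 0 + 1(555.7) − 1(148.7) = 407
  V: 0 + 2(148.7) = 297.4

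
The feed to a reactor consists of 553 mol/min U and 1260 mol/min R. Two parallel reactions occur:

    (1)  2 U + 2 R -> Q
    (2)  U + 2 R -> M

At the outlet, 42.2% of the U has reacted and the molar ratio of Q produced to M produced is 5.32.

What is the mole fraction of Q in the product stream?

Conversion of U: U consumed = 0.422 × 553 = 233.4 mol/min = 2ξ₁ + 1ξ₂.
Selectivity: 1ξ₁ / (1ξ₂) = 5.32 → ξ₁ = 5.32 ξ₂.
Substitute: (2·5.32 + 1) ξ₂ = 233.4 → ξ₂ = 20.05 mol/min, ξ₁ = 106.7 mol/min.
Outlet amounts (n = n₀ + Σ ν·ξ):
  U: 553 − 2(106.7) − 1(20.05) = 319.6
  R: 1260 − 2(106.7) − 2(20.05) = 1007
  Q: 0 + 1(106.7) = 106.7
  M: 0 + 1(20.05) = 20.05
Total out = 1453 mol/min; y_Q = 106.7 / 1453 = 0.07341.

0.0734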